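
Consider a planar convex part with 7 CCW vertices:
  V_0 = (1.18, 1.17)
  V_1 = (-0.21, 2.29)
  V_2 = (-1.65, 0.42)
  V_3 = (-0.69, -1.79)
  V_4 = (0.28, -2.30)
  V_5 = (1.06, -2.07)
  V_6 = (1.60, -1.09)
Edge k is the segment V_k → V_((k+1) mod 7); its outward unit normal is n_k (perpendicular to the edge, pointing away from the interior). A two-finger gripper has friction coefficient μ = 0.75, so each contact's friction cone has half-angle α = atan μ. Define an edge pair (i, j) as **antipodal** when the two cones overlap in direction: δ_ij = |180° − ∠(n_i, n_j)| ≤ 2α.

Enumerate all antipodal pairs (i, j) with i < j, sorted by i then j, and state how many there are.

count = 9; pairs: (0,2), (0,3), (0,4), (1,4), (1,5), (1,6), (2,5), (2,6), (3,6)

α = atan 0.75 = 36.87°;  2α = 73.74°
n_0 = (+0.6274, +0.7787)
n_1 = (-0.7923, +0.6101)
n_2 = (-0.9172, -0.3984)
n_3 = (-0.4654, -0.8851)
n_4 = (+0.2828, -0.9592)
n_5 = (+0.8758, -0.4826)
n_6 = (+0.9832, +0.1827)
  (0,1): δ = 88.74°  ·
  (0,2): δ = 27.66°  ✓
  (0,3): δ = 11.13°  ✓
  (0,4): δ = 55.29°  ✓
  (0,5): δ = 100.00°  ·
  (0,6): δ = 139.39°  ·
  (1,2): δ = 118.92°  ·
  (1,3): δ = 80.14°  ·
  (1,4): δ = 35.97°  ✓
  (1,5): δ = 8.74°  ✓
  (1,6): δ = 48.13°  ✓
  (2,3): δ = 141.21°  ·
  (2,4): δ = 97.05°  ·
  (2,5): δ = 52.34°  ✓
  (2,6): δ = 12.95°  ✓
  (3,4): δ = 135.84°  ·
  (3,5): δ = 91.12°  ·
  (3,6): δ = 51.74°  ✓
  (4,5): δ = 135.28°  ·
  (4,6): δ = 95.90°  ·
  (5,6): δ = 140.62°  ·
antipodal pairs: 9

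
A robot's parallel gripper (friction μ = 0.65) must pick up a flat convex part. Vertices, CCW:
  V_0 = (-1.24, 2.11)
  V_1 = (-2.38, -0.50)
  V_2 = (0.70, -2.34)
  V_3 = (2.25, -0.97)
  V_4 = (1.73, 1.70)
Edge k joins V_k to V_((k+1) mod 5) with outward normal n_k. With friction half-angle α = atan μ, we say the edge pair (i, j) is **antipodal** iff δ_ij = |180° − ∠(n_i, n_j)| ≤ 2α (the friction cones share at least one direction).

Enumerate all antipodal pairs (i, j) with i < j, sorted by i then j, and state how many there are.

count = 5; pairs: (0,2), (0,3), (1,3), (1,4), (2,4)

α = atan 0.65 = 33.02°;  2α = 66.05°
n_0 = (-0.9164, +0.4003)
n_1 = (-0.5129, -0.8585)
n_2 = (+0.6623, -0.7493)
n_3 = (+0.9816, +0.1912)
n_4 = (+0.1368, +0.9906)
  (0,1): δ = 97.26°  ·
  (0,2): δ = 24.93°  ✓
  (0,3): δ = 34.62°  ✓
  (0,4): δ = 105.73°  ·
  (1,2): δ = 107.67°  ·
  (1,3): δ = 48.13°  ✓
  (1,4): δ = 22.99°  ✓
  (2,3): δ = 120.45°  ·
  (2,4): δ = 49.33°  ✓
  (3,4): δ = 108.88°  ·
antipodal pairs: 5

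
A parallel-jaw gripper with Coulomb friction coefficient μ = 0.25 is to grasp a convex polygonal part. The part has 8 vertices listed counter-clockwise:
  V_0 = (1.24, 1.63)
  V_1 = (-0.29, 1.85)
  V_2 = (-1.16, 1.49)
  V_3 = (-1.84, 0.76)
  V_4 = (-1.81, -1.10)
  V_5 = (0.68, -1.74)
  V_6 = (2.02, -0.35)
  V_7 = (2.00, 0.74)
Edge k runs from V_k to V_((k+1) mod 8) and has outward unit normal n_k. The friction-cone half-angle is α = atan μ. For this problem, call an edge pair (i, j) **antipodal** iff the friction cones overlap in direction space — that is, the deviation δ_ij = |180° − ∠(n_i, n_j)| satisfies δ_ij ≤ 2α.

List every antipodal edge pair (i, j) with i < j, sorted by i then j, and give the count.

α = atan 0.25 = 14.04°;  2α = 28.07°
n_0 = (+0.1423, +0.9898)
n_1 = (-0.3824, +0.9240)
n_2 = (-0.7317, +0.6816)
n_3 = (-0.9999, -0.0161)
n_4 = (-0.2489, -0.9685)
n_5 = (+0.7199, -0.6940)
n_6 = (+0.9998, +0.0183)
n_7 = (+0.7605, +0.6494)
  (0,1): δ = 149.34°  ·
  (0,2): δ = 124.79°  ·
  (0,3): δ = 80.89°  ·
  (0,4): δ = 6.23°  ✓
  (0,5): δ = 54.23°  ·
  (0,6): δ = 99.23°  ·
  (0,7): δ = 138.68°  ·
  (1,2): δ = 155.45°  ·
  (1,3): δ = 111.56°  ·
  (1,4): δ = 36.89°  ·
  (1,5): δ = 23.57°  ✓
  (1,6): δ = 68.57°  ·
  (1,7): δ = 108.02°  ·
  (2,3): δ = 136.11°  ·
  (2,4): δ = 61.45°  ·
  (2,5): δ = 0.98°  ✓
  (2,6): δ = 44.02°  ·
  (2,7): δ = 83.46°  ·
  (3,4): δ = 105.34°  ·
  (3,5): δ = 44.87°  ·
  (3,6): δ = 0.13°  ✓
  (3,7): δ = 39.57°  ·
  (4,5): δ = 119.54°  ·
  (4,6): δ = 74.53°  ·
  (4,7): δ = 35.09°  ·
  (5,6): δ = 135.00°  ·
  (5,7): δ = 95.55°  ·
  (6,7): δ = 140.56°  ·
antipodal pairs: 4

count = 4; pairs: (0,4), (1,5), (2,5), (3,6)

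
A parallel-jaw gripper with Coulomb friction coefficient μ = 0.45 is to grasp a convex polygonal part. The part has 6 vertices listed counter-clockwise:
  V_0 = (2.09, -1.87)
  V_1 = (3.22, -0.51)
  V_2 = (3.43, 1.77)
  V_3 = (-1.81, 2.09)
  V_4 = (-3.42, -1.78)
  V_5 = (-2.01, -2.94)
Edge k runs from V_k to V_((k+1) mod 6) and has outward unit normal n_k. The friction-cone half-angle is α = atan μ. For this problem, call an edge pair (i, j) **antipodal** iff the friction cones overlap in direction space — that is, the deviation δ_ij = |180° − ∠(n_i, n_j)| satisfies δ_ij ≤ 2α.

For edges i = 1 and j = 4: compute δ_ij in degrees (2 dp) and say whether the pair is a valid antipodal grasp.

α = atan 0.45 = 24.23°;  2α = 48.46°
edge 1: e_1 = (+0.21, +2.28);  n_1 = (+0.9958, -0.0917)
edge 4: e_4 = (+1.41, -1.16);  n_4 = (-0.6353, -0.7722)
∠(n_1, n_4) = 124.18°
δ = |180° − 124.18°| = 55.82°
55.82° > 2α = 48.46°  →  invalid

δ = 55.82°, invalid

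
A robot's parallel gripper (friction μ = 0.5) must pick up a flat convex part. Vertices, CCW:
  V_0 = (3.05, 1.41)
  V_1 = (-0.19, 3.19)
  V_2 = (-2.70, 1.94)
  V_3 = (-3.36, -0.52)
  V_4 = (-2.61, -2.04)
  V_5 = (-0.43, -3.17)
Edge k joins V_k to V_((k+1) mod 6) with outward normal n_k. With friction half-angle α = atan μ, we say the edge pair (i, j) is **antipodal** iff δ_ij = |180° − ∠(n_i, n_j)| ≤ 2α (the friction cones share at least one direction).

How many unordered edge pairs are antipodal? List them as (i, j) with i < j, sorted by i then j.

count = 4; pairs: (0,3), (0,4), (1,5), (2,5)

α = atan 0.5 = 26.57°;  2α = 53.13°
n_0 = (+0.4815, +0.8764)
n_1 = (-0.4458, +0.8951)
n_2 = (-0.9658, +0.2591)
n_3 = (-0.8968, -0.4425)
n_4 = (-0.4602, -0.8878)
n_5 = (+0.7962, -0.6050)
  (0,1): δ = 124.74°  ·
  (0,2): δ = 76.23°  ·
  (0,3): δ = 34.95°  ✓
  (0,4): δ = 1.38°  ✓
  (0,5): δ = 81.56°  ·
  (1,2): δ = 131.49°  ·
  (1,3): δ = 90.21°  ·
  (1,4): δ = 53.87°  ·
  (1,5): δ = 26.30°  ✓
  (2,3): δ = 138.72°  ·
  (2,4): δ = 102.38°  ·
  (2,5): δ = 22.21°  ✓
  (3,4): δ = 143.66°  ·
  (3,5): δ = 63.49°  ·
  (4,5): δ = 99.83°  ·
antipodal pairs: 4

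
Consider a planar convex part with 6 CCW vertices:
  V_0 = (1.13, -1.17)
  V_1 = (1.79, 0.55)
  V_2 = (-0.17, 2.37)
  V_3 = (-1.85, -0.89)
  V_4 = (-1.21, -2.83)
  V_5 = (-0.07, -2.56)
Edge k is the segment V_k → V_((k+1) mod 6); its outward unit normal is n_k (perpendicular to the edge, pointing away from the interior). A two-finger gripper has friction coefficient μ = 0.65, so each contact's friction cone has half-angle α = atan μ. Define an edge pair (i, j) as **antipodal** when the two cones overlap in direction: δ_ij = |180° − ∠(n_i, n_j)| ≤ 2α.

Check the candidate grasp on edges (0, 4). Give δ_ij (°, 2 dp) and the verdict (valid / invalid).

δ = 124.32°, invalid

α = atan 0.65 = 33.02°;  2α = 66.05°
edge 0: e_0 = (+0.66, +1.72);  n_0 = (+0.9336, -0.3583)
edge 4: e_4 = (+1.14, +0.27);  n_4 = (+0.2305, -0.9731)
∠(n_0, n_4) = 55.68°
δ = |180° − 55.68°| = 124.32°
124.32° > 2α = 66.05°  →  invalid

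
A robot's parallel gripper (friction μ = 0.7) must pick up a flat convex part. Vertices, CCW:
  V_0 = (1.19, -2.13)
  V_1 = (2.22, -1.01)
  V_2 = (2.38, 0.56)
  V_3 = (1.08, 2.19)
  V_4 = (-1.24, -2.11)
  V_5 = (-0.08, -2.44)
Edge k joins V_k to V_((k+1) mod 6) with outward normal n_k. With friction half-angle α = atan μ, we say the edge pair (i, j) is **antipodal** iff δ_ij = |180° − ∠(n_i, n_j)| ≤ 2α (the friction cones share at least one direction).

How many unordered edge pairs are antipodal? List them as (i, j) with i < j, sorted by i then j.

count = 6; pairs: (0,3), (1,3), (2,3), (2,4), (2,5), (3,5)

α = atan 0.7 = 34.99°;  2α = 69.98°
n_0 = (+0.7361, -0.6769)
n_1 = (+0.9948, -0.1014)
n_2 = (+0.7818, +0.6235)
n_3 = (-0.8801, +0.4748)
n_4 = (-0.2736, -0.9618)
n_5 = (+0.2371, -0.9715)
  (0,1): δ = 143.22°  ·
  (0,2): δ = 98.82°  ·
  (0,3): δ = 14.25°  ✓
  (0,4): δ = 116.72°  ·
  (0,5): δ = 146.32°  ·
  (1,2): δ = 135.61°  ·
  (1,3): δ = 22.53°  ✓
  (1,4): δ = 79.94°  ·
  (1,5): δ = 109.54°  ·
  (2,3): δ = 66.92°  ✓
  (2,4): δ = 35.55°  ✓
  (2,5): δ = 65.14°  ✓
  (3,4): δ = 77.53°  ·
  (3,5): δ = 47.93°  ✓
  (4,5): δ = 150.40°  ·
antipodal pairs: 6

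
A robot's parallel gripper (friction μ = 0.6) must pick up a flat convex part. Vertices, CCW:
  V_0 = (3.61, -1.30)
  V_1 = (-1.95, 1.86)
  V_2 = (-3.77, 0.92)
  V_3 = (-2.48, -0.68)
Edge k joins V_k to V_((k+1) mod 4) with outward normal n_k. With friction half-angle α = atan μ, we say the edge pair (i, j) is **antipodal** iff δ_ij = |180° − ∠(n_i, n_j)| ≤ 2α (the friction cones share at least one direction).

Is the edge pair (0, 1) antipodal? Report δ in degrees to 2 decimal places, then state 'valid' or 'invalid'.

α = atan 0.6 = 30.96°;  2α = 61.93°
edge 0: e_0 = (-5.56, +3.16);  n_0 = (+0.4941, +0.8694)
edge 1: e_1 = (-1.82, -0.94);  n_1 = (-0.4589, +0.8885)
∠(n_0, n_1) = 56.93°
δ = |180° − 56.93°| = 123.07°
123.07° > 2α = 61.93°  →  invalid

δ = 123.07°, invalid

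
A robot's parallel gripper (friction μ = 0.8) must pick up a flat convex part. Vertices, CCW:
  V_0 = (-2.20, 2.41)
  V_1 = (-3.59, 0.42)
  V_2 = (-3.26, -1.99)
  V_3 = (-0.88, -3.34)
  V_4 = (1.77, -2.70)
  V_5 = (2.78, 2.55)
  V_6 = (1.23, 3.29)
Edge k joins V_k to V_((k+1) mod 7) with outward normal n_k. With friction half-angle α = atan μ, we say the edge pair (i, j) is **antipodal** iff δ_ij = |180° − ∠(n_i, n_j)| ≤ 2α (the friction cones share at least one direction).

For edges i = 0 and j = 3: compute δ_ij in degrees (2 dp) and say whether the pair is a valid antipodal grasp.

δ = 41.49°, valid

α = atan 0.8 = 38.66°;  2α = 77.32°
edge 0: e_0 = (-1.39, -1.99);  n_0 = (-0.8198, +0.5726)
edge 3: e_3 = (+2.65, +0.64);  n_3 = (+0.2348, -0.9721)
∠(n_0, n_3) = 138.51°
δ = |180° − 138.51°| = 41.49°
41.49° ≤ 2α = 77.32°  →  valid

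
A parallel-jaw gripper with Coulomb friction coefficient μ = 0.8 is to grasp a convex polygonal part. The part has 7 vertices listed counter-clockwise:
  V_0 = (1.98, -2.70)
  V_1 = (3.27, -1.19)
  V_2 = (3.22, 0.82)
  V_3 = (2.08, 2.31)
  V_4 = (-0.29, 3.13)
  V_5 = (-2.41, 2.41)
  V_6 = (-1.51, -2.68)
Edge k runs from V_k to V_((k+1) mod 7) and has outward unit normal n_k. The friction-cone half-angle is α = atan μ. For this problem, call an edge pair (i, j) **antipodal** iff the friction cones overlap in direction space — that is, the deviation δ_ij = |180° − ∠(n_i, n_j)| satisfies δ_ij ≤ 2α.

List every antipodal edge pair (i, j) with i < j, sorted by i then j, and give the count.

α = atan 0.8 = 38.66°;  2α = 77.32°
n_0 = (+0.7603, -0.6495)
n_1 = (+0.9997, +0.0249)
n_2 = (+0.7942, +0.6076)
n_3 = (+0.3270, +0.9450)
n_4 = (-0.3216, +0.9469)
n_5 = (-0.9847, -0.1741)
n_6 = (-0.0057, -1.0000)
  (0,1): δ = 138.07°  ·
  (0,2): δ = 102.07°  ·
  (0,3): δ = 68.58°  ✓
  (0,4): δ = 30.73°  ✓
  (0,5): δ = 50.53°  ✓
  (0,6): δ = 130.18°  ·
  (1,2): δ = 144.01°  ·
  (1,3): δ = 110.51°  ·
  (1,4): δ = 72.67°  ✓
  (1,5): δ = 8.60°  ✓
  (1,6): δ = 88.25°  ·
  (2,3): δ = 146.50°  ·
  (2,4): δ = 108.66°  ·
  (2,5): δ = 27.39°  ✓
  (2,6): δ = 52.25°  ✓
  (3,4): δ = 142.16°  ·
  (3,5): δ = 60.89°  ✓
  (3,6): δ = 18.76°  ✓
  (4,5): δ = 98.73°  ·
  (4,6): δ = 19.09°  ✓
  (5,6): δ = 100.36°  ·
antipodal pairs: 10

count = 10; pairs: (0,3), (0,4), (0,5), (1,4), (1,5), (2,5), (2,6), (3,5), (3,6), (4,6)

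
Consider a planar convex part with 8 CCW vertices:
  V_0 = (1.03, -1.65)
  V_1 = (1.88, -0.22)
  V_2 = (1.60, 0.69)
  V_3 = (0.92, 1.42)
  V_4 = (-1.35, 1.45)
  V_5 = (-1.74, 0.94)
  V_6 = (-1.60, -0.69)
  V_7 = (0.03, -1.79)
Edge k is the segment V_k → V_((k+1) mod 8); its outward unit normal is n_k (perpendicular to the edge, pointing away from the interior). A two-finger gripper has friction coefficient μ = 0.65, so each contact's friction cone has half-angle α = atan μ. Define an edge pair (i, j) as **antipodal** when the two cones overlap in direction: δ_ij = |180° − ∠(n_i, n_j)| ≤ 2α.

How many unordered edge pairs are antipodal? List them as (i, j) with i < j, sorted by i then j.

α = atan 0.65 = 33.02°;  2α = 66.05°
n_0 = (+0.8596, -0.5110)
n_1 = (+0.9558, +0.2941)
n_2 = (+0.7317, +0.6816)
n_3 = (+0.0132, +0.9999)
n_4 = (-0.7944, +0.6075)
n_5 = (-0.9963, -0.0856)
n_6 = (-0.5594, -0.8289)
n_7 = (+0.1386, -0.9903)
  (0,1): δ = 132.17°  ·
  (0,2): δ = 106.30°  ·
  (0,3): δ = 60.03°  ✓
  (0,4): δ = 6.68°  ✓
  (0,5): δ = 35.64°  ✓
  (0,6): δ = 86.71°  ·
  (0,7): δ = 128.70°  ·
  (1,2): δ = 154.13°  ·
  (1,3): δ = 107.86°  ·
  (1,4): δ = 54.51°  ✓
  (1,5): δ = 12.19°  ✓
  (1,6): δ = 38.88°  ✓
  (1,7): δ = 80.87°  ·
  (2,3): δ = 133.73°  ·
  (2,4): δ = 80.37°  ·
  (2,5): δ = 38.06°  ✓
  (2,6): δ = 13.02°  ✓
  (2,7): δ = 55.00°  ✓
  (3,4): δ = 126.65°  ·
  (3,5): δ = 84.33°  ·
  (3,6): δ = 33.26°  ✓
  (3,7): δ = 8.73°  ✓
  (4,5): δ = 137.69°  ·
  (4,6): δ = 86.61°  ·
  (4,7): δ = 44.63°  ✓
  (5,6): δ = 128.92°  ·
  (5,7): δ = 86.94°  ·
  (6,7): δ = 138.02°  ·
antipodal pairs: 12

count = 12; pairs: (0,3), (0,4), (0,5), (1,4), (1,5), (1,6), (2,5), (2,6), (2,7), (3,6), (3,7), (4,7)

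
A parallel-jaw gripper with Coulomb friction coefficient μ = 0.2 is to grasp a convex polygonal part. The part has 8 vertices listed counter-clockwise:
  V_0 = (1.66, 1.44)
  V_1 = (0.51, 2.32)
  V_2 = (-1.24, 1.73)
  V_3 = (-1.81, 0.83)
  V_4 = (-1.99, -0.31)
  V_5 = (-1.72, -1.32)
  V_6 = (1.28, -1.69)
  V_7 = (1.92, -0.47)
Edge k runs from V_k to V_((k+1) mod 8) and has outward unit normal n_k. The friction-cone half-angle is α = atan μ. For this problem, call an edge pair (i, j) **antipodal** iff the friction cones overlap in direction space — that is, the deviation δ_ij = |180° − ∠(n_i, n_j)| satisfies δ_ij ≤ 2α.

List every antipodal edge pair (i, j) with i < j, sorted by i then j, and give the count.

α = atan 0.2 = 11.31°;  2α = 22.62°
n_0 = (+0.6077, +0.7942)
n_1 = (-0.3195, +0.9476)
n_2 = (-0.8448, +0.5351)
n_3 = (-0.9878, +0.1560)
n_4 = (-0.9661, -0.2583)
n_5 = (-0.1224, -0.9925)
n_6 = (+0.8855, -0.4645)
n_7 = (+0.9909, +0.1349)
  (0,1): δ = 123.94°  ·
  (0,2): δ = 84.92°  ·
  (0,3): δ = 61.55°  ·
  (0,4): δ = 37.61°  ·
  (0,5): δ = 30.39°  ·
  (0,6): δ = 99.74°  ·
  (0,7): δ = 135.18°  ·
  (1,2): δ = 140.98°  ·
  (1,3): δ = 117.60°  ·
  (1,4): δ = 93.66°  ·
  (1,5): δ = 25.66°  ·
  (1,6): δ = 43.69°  ·
  (1,7): δ = 79.12°  ·
  (2,3): δ = 156.63°  ·
  (2,4): δ = 132.69°  ·
  (2,5): δ = 64.68°  ·
  (2,6): δ = 4.67°  ✓
  (2,7): δ = 40.10°  ·
  (3,4): δ = 156.06°  ·
  (3,5): δ = 88.06°  ·
  (3,6): δ = 18.71°  ✓
  (3,7): δ = 16.72°  ✓
  (4,5): δ = 112.00°  ·
  (4,6): δ = 42.65°  ·
  (4,7): δ = 7.21°  ✓
  (5,6): δ = 110.65°  ·
  (5,7): δ = 75.22°  ·
  (6,7): δ = 144.57°  ·
antipodal pairs: 4

count = 4; pairs: (2,6), (3,6), (3,7), (4,7)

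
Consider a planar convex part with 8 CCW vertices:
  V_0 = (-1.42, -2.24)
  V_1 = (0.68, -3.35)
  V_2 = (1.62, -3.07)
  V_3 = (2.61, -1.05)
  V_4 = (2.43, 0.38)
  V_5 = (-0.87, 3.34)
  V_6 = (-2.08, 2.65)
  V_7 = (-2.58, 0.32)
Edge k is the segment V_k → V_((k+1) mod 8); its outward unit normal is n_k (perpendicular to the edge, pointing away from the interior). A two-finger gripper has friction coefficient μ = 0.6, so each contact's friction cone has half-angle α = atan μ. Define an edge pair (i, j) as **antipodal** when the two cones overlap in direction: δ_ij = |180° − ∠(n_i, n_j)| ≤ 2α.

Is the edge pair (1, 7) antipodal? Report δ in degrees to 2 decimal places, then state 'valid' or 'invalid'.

α = atan 0.6 = 30.96°;  2α = 61.93°
edge 1: e_1 = (+0.94, +0.28);  n_1 = (+0.2855, -0.9584)
edge 7: e_7 = (+1.16, -2.56);  n_7 = (-0.9109, -0.4127)
∠(n_1, n_7) = 82.21°
δ = |180° − 82.21°| = 97.79°
97.79° > 2α = 61.93°  →  invalid

δ = 97.79°, invalid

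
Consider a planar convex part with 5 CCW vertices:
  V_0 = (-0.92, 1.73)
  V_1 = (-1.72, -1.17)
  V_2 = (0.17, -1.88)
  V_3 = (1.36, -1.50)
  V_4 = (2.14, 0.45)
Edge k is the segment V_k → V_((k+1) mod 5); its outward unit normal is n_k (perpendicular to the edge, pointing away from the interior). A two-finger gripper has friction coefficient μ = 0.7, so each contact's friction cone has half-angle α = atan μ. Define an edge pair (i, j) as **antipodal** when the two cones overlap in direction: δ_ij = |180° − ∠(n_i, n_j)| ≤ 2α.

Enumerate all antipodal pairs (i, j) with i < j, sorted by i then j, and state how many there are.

α = atan 0.7 = 34.99°;  2α = 69.98°
n_0 = (-0.9640, +0.2659)
n_1 = (-0.3517, -0.9361)
n_2 = (+0.3042, -0.9526)
n_3 = (+0.9285, -0.3714)
n_4 = (+0.3859, +0.9225)
  (0,1): δ = 95.17°  ·
  (0,2): δ = 56.87°  ✓
  (0,3): δ = 6.38°  ✓
  (0,4): δ = 82.72°  ·
  (1,2): δ = 141.70°  ·
  (1,3): δ = 91.21°  ·
  (1,4): δ = 2.11°  ✓
  (2,3): δ = 129.51°  ·
  (2,4): δ = 40.41°  ✓
  (3,4): δ = 90.90°  ·
antipodal pairs: 4

count = 4; pairs: (0,2), (0,3), (1,4), (2,4)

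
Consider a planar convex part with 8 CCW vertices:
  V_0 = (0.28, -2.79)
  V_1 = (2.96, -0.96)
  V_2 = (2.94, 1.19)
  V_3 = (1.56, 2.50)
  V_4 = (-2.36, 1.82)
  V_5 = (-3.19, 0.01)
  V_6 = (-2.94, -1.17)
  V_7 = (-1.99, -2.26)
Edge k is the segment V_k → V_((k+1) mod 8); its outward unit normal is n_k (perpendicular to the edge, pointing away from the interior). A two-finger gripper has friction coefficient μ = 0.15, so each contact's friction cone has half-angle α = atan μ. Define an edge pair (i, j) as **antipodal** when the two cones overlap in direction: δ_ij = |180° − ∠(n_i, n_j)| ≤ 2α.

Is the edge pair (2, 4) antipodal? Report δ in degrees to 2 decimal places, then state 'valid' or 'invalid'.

δ = 71.13°, invalid

α = atan 0.15 = 8.53°;  2α = 17.06°
edge 2: e_2 = (-1.38, +1.31);  n_2 = (+0.6885, +0.7253)
edge 4: e_4 = (-0.83, -1.81);  n_4 = (-0.9090, +0.4168)
∠(n_2, n_4) = 108.87°
δ = |180° − 108.87°| = 71.13°
71.13° > 2α = 17.06°  →  invalid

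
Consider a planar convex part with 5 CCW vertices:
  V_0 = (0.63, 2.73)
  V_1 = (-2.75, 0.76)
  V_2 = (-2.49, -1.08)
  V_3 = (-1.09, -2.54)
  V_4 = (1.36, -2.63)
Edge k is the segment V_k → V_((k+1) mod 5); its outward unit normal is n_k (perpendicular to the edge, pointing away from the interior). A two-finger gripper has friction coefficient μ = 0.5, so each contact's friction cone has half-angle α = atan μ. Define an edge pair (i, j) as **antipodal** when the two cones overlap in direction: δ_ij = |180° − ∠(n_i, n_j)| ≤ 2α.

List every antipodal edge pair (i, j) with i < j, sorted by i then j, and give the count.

count = 3; pairs: (0,3), (1,4), (2,4)

α = atan 0.5 = 26.57°;  2α = 53.13°
n_0 = (-0.5036, +0.8640)
n_1 = (-0.9902, -0.1399)
n_2 = (-0.7218, -0.6921)
n_3 = (-0.0367, -0.9993)
n_4 = (+0.9909, +0.1349)
  (0,1): δ = 112.19°  ·
  (0,2): δ = 76.44°  ·
  (0,3): δ = 32.34°  ✓
  (0,4): δ = 67.52°  ·
  (1,2): δ = 144.24°  ·
  (1,3): δ = 100.15°  ·
  (1,4): δ = 0.29°  ✓
  (2,3): δ = 135.90°  ·
  (2,4): δ = 36.04°  ✓
  (3,4): δ = 80.14°  ·
antipodal pairs: 3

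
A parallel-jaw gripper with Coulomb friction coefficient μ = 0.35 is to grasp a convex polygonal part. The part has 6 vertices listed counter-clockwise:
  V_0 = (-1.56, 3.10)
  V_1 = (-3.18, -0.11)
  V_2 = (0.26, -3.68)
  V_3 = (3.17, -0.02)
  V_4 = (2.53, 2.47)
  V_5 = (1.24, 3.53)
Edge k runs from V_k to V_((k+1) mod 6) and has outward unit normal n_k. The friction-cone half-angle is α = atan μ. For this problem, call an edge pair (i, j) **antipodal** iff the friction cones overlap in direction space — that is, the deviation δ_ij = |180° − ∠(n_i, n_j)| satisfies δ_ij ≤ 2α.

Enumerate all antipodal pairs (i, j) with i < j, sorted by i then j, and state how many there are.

count = 3; pairs: (0,2), (1,3), (1,4)

α = atan 0.35 = 19.29°;  2α = 38.58°
n_0 = (-0.8928, +0.4505)
n_1 = (-0.7201, -0.6939)
n_2 = (+0.7827, -0.6223)
n_3 = (+0.9685, +0.2489)
n_4 = (+0.6349, +0.7726)
n_5 = (-0.1518, +0.9884)
  (0,1): δ = 109.28°  ·
  (0,2): δ = 11.71°  ✓
  (0,3): δ = 41.19°  ·
  (0,4): δ = 77.37°  ·
  (0,5): δ = 125.51°  ·
  (1,2): δ = 82.43°  ·
  (1,3): δ = 29.52°  ✓
  (1,4): δ = 6.65°  ✓
  (1,5): δ = 54.79°  ·
  (2,3): δ = 127.10°  ·
  (2,4): δ = 90.92°  ·
  (2,5): δ = 42.78°  ·
  (3,4): δ = 143.82°  ·
  (3,5): δ = 95.68°  ·
  (4,5): δ = 131.86°  ·
antipodal pairs: 3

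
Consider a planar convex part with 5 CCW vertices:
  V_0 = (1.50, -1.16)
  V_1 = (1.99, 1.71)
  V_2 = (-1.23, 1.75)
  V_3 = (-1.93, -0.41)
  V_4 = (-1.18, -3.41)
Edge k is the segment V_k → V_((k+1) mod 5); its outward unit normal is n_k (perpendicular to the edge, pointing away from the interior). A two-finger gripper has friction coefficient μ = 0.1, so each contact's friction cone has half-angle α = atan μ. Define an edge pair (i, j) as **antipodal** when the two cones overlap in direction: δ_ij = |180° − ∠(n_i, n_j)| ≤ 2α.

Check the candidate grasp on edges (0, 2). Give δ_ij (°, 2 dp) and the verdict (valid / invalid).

α = atan 0.1 = 5.71°;  2α = 11.42°
edge 0: e_0 = (+0.49, +2.87);  n_0 = (+0.9857, -0.1683)
edge 2: e_2 = (-0.70, -2.16);  n_2 = (-0.9513, +0.3083)
∠(n_0, n_2) = 171.73°
δ = |180° − 171.73°| = 8.27°
8.27° ≤ 2α = 11.42°  →  valid

δ = 8.27°, valid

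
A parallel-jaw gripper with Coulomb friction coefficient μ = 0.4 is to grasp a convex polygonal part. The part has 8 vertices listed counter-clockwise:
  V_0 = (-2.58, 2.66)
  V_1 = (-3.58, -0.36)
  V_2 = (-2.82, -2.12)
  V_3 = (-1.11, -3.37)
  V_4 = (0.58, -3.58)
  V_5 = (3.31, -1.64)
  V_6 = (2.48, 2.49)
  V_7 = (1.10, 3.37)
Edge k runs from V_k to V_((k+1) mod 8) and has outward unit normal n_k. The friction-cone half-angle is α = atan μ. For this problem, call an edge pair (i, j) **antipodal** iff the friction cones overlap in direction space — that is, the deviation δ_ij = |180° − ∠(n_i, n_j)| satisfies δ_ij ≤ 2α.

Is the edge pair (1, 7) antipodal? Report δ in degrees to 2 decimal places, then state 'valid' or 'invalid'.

α = atan 0.4 = 21.80°;  2α = 43.60°
edge 1: e_1 = (+0.76, -1.76);  n_1 = (-0.9181, -0.3964)
edge 7: e_7 = (-3.68, -0.71);  n_7 = (-0.1894, +0.9819)
∠(n_1, n_7) = 102.44°
δ = |180° − 102.44°| = 77.56°
77.56° > 2α = 43.60°  →  invalid

δ = 77.56°, invalid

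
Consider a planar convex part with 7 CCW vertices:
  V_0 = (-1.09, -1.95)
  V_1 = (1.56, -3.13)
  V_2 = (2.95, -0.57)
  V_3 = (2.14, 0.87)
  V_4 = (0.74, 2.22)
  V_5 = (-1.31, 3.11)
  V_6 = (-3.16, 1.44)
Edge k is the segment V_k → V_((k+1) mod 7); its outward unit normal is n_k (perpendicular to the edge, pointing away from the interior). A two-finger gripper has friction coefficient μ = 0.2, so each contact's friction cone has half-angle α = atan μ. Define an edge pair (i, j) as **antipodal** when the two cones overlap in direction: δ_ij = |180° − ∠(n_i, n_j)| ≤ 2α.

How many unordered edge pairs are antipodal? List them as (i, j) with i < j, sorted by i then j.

count = 5; pairs: (0,3), (0,4), (1,5), (2,6), (3,6)

α = atan 0.2 = 11.31°;  2α = 22.62°
n_0 = (-0.4068, -0.9135)
n_1 = (+0.8788, -0.4772)
n_2 = (+0.8716, +0.4903)
n_3 = (+0.6941, +0.7198)
n_4 = (+0.3982, +0.9173)
n_5 = (-0.6701, +0.7423)
n_6 = (-0.8535, -0.5211)
  (0,1): δ = 94.50°  ·
  (0,2): δ = 36.64°  ·
  (0,3): δ = 19.96°  ✓
  (0,4): δ = 0.53°  ✓
  (0,5): δ = 66.08°  ·
  (0,6): δ = 145.41°  ·
  (1,2): δ = 122.14°  ·
  (1,3): δ = 105.46°  ·
  (1,4): δ = 84.97°  ·
  (1,5): δ = 19.43°  ✓
  (1,6): δ = 59.91°  ·
  (2,3): δ = 163.32°  ·
  (2,4): δ = 142.83°  ·
  (2,5): δ = 77.29°  ·
  (2,6): δ = 2.05°  ✓
  (3,4): δ = 159.51°  ·
  (3,5): δ = 93.97°  ·
  (3,6): δ = 14.63°  ✓
  (4,5): δ = 114.46°  ·
  (4,6): δ = 35.12°  ·
  (5,6): δ = 100.66°  ·
antipodal pairs: 5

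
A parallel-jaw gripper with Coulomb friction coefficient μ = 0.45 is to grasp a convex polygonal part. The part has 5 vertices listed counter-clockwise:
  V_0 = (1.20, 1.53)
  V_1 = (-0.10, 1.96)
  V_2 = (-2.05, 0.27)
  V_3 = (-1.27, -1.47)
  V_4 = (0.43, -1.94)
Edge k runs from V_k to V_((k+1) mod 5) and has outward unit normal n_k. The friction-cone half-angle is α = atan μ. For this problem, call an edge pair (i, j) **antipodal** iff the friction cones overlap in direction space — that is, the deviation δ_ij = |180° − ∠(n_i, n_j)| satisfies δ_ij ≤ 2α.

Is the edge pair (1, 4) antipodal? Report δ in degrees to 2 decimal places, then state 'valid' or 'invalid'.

α = atan 0.45 = 24.23°;  2α = 48.46°
edge 1: e_1 = (-1.95, -1.69);  n_1 = (-0.6549, +0.7557)
edge 4: e_4 = (+0.77, +3.47);  n_4 = (+0.9763, -0.2166)
∠(n_1, n_4) = 143.43°
δ = |180° − 143.43°| = 36.57°
36.57° ≤ 2α = 48.46°  →  valid

δ = 36.57°, valid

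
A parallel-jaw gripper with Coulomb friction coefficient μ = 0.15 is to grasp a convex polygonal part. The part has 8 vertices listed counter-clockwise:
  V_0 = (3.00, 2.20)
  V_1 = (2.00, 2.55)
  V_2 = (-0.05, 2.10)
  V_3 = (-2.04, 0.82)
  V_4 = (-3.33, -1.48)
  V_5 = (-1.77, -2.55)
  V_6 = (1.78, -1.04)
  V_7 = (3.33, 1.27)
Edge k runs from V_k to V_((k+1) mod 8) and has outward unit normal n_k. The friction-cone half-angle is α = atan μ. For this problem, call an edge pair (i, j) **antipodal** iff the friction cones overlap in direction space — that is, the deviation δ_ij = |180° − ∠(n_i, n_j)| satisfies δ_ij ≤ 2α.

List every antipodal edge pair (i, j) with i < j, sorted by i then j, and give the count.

count = 4; pairs: (0,4), (1,5), (2,5), (3,6)

α = atan 0.15 = 8.53°;  2α = 17.06°
n_0 = (+0.3304, +0.9439)
n_1 = (-0.2144, +0.9767)
n_2 = (-0.5410, +0.8410)
n_3 = (-0.8722, +0.4892)
n_4 = (-0.5656, -0.8247)
n_5 = (+0.3914, -0.9202)
n_6 = (+0.8304, -0.5572)
n_7 = (+0.9424, +0.3344)
  (0,1): δ = 148.33°  ·
  (0,2): δ = 127.96°  ·
  (0,3): δ = 100.00°  ·
  (0,4): δ = 15.16°  ✓
  (0,5): δ = 42.33°  ·
  (0,6): δ = 75.43°  ·
  (0,7): δ = 128.83°  ·
  (1,2): δ = 159.63°  ·
  (1,3): δ = 131.67°  ·
  (1,4): δ = 46.83°  ·
  (1,5): δ = 10.66°  ✓
  (1,6): δ = 43.76°  ·
  (1,7): δ = 97.16°  ·
  (2,3): δ = 152.04°  ·
  (2,4): δ = 67.20°  ·
  (2,5): δ = 9.71°  ✓
  (2,6): δ = 23.39°  ·
  (2,7): δ = 76.79°  ·
  (3,4): δ = 95.16°  ·
  (3,5): δ = 37.67°  ·
  (3,6): δ = 4.57°  ✓
  (3,7): δ = 48.82°  ·
  (4,5): δ = 122.51°  ·
  (4,6): δ = 89.42°  ·
  (4,7): δ = 36.02°  ·
  (5,6): δ = 146.90°  ·
  (5,7): δ = 93.51°  ·
  (6,7): δ = 126.60°  ·
antipodal pairs: 4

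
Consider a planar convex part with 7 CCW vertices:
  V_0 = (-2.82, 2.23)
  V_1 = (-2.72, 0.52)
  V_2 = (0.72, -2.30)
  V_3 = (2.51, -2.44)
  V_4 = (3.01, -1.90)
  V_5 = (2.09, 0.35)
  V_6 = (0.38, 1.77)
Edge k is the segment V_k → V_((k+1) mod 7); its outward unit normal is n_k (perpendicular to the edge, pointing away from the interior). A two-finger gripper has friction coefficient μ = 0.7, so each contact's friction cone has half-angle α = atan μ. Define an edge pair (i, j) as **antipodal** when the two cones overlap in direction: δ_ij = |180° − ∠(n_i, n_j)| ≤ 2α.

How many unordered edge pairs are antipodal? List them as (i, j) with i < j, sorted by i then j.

count = 10; pairs: (0,3), (0,4), (0,5), (1,4), (1,5), (1,6), (2,4), (2,5), (2,6), (3,6)

α = atan 0.7 = 34.99°;  2α = 69.98°
n_0 = (-0.9983, -0.0584)
n_1 = (-0.6340, -0.7734)
n_2 = (-0.0780, -0.9970)
n_3 = (+0.7338, -0.6794)
n_4 = (+0.9256, +0.3785)
n_5 = (+0.6389, +0.7693)
n_6 = (+0.1423, +0.9898)
  (0,1): δ = 132.69°  ·
  (0,2): δ = 97.82°  ·
  (0,3): δ = 46.14°  ✓
  (0,4): δ = 18.89°  ✓
  (0,5): δ = 46.95°  ✓
  (0,6): δ = 78.47°  ·
  (1,2): δ = 145.13°  ·
  (1,3): δ = 93.45°  ·
  (1,4): δ = 28.42°  ✓
  (1,5): δ = 0.36°  ✓
  (1,6): δ = 31.16°  ✓
  (2,3): δ = 128.33°  ·
  (2,4): δ = 63.29°  ✓
  (2,5): δ = 35.23°  ✓
  (2,6): δ = 3.71°  ✓
  (3,4): δ = 114.96°  ·
  (3,5): δ = 86.91°  ·
  (3,6): δ = 55.38°  ✓
  (4,5): δ = 151.95°  ·
  (4,6): δ = 120.42°  ·
  (5,6): δ = 148.47°  ·
antipodal pairs: 10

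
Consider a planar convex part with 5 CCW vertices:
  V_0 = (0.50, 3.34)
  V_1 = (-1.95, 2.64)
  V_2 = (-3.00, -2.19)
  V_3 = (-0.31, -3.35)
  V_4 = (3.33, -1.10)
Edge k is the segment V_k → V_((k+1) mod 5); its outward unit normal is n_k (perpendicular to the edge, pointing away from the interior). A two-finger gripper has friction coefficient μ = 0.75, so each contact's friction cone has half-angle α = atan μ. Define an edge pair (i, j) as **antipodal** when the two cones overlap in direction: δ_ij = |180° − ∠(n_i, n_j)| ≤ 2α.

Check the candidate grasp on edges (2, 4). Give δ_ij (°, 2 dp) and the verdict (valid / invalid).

δ = 34.16°, valid

α = atan 0.75 = 36.87°;  2α = 73.74°
edge 2: e_2 = (+2.69, -1.16);  n_2 = (-0.3960, -0.9183)
edge 4: e_4 = (-2.83, +4.44);  n_4 = (+0.8433, +0.5375)
∠(n_2, n_4) = 145.84°
δ = |180° − 145.84°| = 34.16°
34.16° ≤ 2α = 73.74°  →  valid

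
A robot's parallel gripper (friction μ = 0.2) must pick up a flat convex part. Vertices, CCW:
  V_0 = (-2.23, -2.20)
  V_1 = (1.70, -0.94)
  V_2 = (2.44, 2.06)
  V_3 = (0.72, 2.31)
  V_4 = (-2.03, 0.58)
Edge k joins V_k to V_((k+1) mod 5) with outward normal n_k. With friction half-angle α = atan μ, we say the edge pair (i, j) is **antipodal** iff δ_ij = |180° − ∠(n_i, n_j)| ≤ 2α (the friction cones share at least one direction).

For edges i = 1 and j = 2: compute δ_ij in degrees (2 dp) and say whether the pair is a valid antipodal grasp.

α = atan 0.2 = 11.31°;  2α = 22.62°
edge 1: e_1 = (+0.74, +3.00);  n_1 = (+0.9709, -0.2395)
edge 2: e_2 = (-1.72, +0.25);  n_2 = (+0.1438, +0.9896)
∠(n_1, n_2) = 95.59°
δ = |180° − 95.59°| = 84.41°
84.41° > 2α = 22.62°  →  invalid

δ = 84.41°, invalid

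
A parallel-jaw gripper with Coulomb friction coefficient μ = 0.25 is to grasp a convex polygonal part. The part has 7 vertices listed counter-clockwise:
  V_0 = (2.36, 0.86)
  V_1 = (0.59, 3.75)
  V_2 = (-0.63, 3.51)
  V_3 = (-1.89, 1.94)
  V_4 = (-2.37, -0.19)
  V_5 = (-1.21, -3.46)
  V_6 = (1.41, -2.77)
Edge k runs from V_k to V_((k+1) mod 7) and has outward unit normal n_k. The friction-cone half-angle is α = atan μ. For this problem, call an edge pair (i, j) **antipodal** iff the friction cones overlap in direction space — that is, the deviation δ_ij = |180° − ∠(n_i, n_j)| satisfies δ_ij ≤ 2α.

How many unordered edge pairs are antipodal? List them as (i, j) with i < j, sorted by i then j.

count = 4; pairs: (0,4), (1,5), (2,6), (3,6)

α = atan 0.25 = 14.04°;  2α = 28.07°
n_0 = (+0.8528, +0.5223)
n_1 = (-0.1930, +0.9812)
n_2 = (-0.7799, +0.6259)
n_3 = (-0.9755, +0.2198)
n_4 = (-0.9425, -0.3343)
n_5 = (+0.2547, -0.9670)
n_6 = (+0.9674, -0.2532)
  (0,1): δ = 110.36°  ·
  (0,2): δ = 70.23°  ·
  (0,3): δ = 44.19°  ·
  (0,4): δ = 11.95°  ✓
  (0,5): δ = 73.27°  ·
  (0,6): δ = 133.85°  ·
  (1,2): δ = 139.88°  ·
  (1,3): δ = 113.83°  ·
  (1,4): δ = 81.60°  ·
  (1,5): δ = 3.63°  ✓
  (1,6): δ = 64.20°  ·
  (2,3): δ = 153.95°  ·
  (2,4): δ = 121.72°  ·
  (2,5): δ = 36.50°  ·
  (2,6): δ = 24.08°  ✓
  (3,4): δ = 147.77°  ·
  (3,5): δ = 62.55°  ·
  (3,6): δ = 1.97°  ✓
  (4,5): δ = 94.78°  ·
  (4,6): δ = 34.20°  ·
  (5,6): δ = 119.42°  ·
antipodal pairs: 4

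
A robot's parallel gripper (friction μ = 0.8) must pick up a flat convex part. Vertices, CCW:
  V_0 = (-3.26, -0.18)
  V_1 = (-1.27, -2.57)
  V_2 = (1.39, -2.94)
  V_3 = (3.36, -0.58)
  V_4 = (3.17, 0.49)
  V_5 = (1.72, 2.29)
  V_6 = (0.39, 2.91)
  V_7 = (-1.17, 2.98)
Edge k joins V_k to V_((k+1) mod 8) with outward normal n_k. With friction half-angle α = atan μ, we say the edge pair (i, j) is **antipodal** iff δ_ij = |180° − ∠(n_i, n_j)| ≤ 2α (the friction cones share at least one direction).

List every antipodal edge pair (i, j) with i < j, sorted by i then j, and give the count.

α = atan 0.8 = 38.66°;  2α = 77.32°
n_0 = (-0.7685, -0.6399)
n_1 = (-0.1378, -0.9905)
n_2 = (+0.7677, -0.6408)
n_3 = (+0.9846, +0.1748)
n_4 = (+0.7788, +0.6273)
n_5 = (+0.4225, +0.9064)
n_6 = (+0.0448, +0.9990)
n_7 = (-0.8341, +0.5517)
  (0,1): δ = 137.70°  ·
  (0,2): δ = 79.64°  ·
  (0,3): δ = 29.71°  ✓
  (0,4): δ = 0.93°  ✓
  (0,5): δ = 25.22°  ✓
  (0,6): δ = 47.65°  ✓
  (0,7): δ = 106.74°  ·
  (1,2): δ = 121.93°  ·
  (1,3): δ = 72.01°  ✓
  (1,4): δ = 43.23°  ✓
  (1,5): δ = 17.07°  ✓
  (1,6): δ = 5.35°  ✓
  (1,7): δ = 64.44°  ✓
  (2,3): δ = 130.08°  ·
  (2,4): δ = 101.29°  ·
  (2,5): δ = 75.14°  ✓
  (2,6): δ = 52.72°  ✓
  (2,7): δ = 6.37°  ✓
  (3,4): δ = 151.22°  ·
  (3,5): δ = 125.06°  ·
  (3,6): δ = 102.64°  ·
  (3,7): δ = 43.55°  ✓
  (4,5): δ = 153.85°  ·
  (4,6): δ = 131.42°  ·
  (4,7): δ = 72.33°  ✓
  (5,6): δ = 157.58°  ·
  (5,7): δ = 98.49°  ·
  (6,7): δ = 120.91°  ·
antipodal pairs: 14

count = 14; pairs: (0,3), (0,4), (0,5), (0,6), (1,3), (1,4), (1,5), (1,6), (1,7), (2,5), (2,6), (2,7), (3,7), (4,7)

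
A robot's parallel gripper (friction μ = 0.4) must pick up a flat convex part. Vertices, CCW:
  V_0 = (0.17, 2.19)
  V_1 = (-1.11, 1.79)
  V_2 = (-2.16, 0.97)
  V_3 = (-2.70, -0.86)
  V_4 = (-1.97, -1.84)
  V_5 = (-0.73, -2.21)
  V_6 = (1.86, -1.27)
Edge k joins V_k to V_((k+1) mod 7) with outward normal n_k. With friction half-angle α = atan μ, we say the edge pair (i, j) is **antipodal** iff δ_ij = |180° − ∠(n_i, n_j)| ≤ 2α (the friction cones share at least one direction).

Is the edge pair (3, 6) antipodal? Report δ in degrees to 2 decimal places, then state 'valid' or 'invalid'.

α = atan 0.4 = 21.80°;  2α = 43.60°
edge 3: e_3 = (+0.73, -0.98);  n_3 = (-0.8020, -0.5974)
edge 6: e_6 = (-1.69, +3.46);  n_6 = (+0.8985, +0.4389)
∠(n_3, n_6) = 169.35°
δ = |180° − 169.35°| = 10.65°
10.65° ≤ 2α = 43.60°  →  valid

δ = 10.65°, valid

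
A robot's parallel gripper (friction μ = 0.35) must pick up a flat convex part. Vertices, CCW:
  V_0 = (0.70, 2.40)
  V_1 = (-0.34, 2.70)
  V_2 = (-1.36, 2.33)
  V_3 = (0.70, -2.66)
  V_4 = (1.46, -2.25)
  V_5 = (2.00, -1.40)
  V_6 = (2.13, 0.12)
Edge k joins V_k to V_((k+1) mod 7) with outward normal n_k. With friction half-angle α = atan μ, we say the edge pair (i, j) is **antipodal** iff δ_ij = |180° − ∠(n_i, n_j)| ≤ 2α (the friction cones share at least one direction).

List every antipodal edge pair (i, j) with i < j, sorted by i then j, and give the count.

count = 4; pairs: (1,3), (1,4), (2,5), (2,6)

α = atan 0.35 = 19.29°;  2α = 38.58°
n_0 = (+0.2772, +0.9608)
n_1 = (-0.3410, +0.9401)
n_2 = (-0.9243, -0.3816)
n_3 = (+0.4748, -0.8801)
n_4 = (+0.8441, -0.5362)
n_5 = (+0.9964, -0.0852)
n_6 = (+0.8472, +0.5313)
  (0,1): δ = 143.97°  ·
  (0,2): δ = 51.48°  ·
  (0,3): δ = 44.44°  ·
  (0,4): δ = 73.66°  ·
  (0,5): δ = 101.20°  ·
  (0,6): δ = 138.19°  ·
  (1,2): δ = 87.51°  ·
  (1,3): δ = 8.41°  ✓
  (1,4): δ = 37.63°  ✓
  (1,5): δ = 65.17°  ·
  (1,6): δ = 102.16°  ·
  (2,3): δ = 84.09°  ·
  (2,4): δ = 54.86°  ·
  (2,5): δ = 27.32°  ✓
  (2,6): δ = 9.66°  ✓
  (3,4): δ = 150.77°  ·
  (3,5): δ = 123.23°  ·
  (3,6): δ = 86.25°  ·
  (4,5): δ = 152.46°  ·
  (4,6): δ = 115.48°  ·
  (5,6): δ = 143.02°  ·
antipodal pairs: 4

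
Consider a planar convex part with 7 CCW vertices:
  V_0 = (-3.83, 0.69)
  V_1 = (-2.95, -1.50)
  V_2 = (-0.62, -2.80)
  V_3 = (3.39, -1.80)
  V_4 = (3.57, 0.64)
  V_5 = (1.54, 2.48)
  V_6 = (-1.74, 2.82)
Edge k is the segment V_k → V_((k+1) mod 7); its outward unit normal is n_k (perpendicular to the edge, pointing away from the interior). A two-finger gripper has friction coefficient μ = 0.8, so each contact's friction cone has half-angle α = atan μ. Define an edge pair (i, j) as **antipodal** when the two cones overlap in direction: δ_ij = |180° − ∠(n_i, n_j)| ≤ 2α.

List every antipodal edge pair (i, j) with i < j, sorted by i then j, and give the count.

α = atan 0.8 = 38.66°;  2α = 77.32°
n_0 = (-0.9279, -0.3729)
n_1 = (-0.4872, -0.8733)
n_2 = (+0.2420, -0.9703)
n_3 = (+0.9973, -0.0736)
n_4 = (+0.6716, +0.7409)
n_5 = (+0.1031, +0.9947)
n_6 = (-0.7138, +0.7004)
  (0,1): δ = 141.05°  ·
  (0,2): δ = 97.89°  ·
  (0,3): δ = 26.11°  ✓
  (0,4): δ = 25.92°  ✓
  (0,5): δ = 62.19°  ✓
  (0,6): δ = 113.65°  ·
  (1,2): δ = 136.84°  ·
  (1,3): δ = 65.06°  ✓
  (1,4): δ = 13.03°  ✓
  (1,5): δ = 23.24°  ✓
  (1,6): δ = 74.70°  ✓
  (2,3): δ = 108.22°  ·
  (2,4): δ = 56.19°  ✓
  (2,5): δ = 19.92°  ✓
  (2,6): δ = 31.54°  ✓
  (3,4): δ = 127.97°  ·
  (3,5): δ = 91.70°  ·
  (3,6): δ = 40.24°  ✓
  (4,5): δ = 143.73°  ·
  (4,6): δ = 92.27°  ·
  (5,6): δ = 128.54°  ·
antipodal pairs: 11

count = 11; pairs: (0,3), (0,4), (0,5), (1,3), (1,4), (1,5), (1,6), (2,4), (2,5), (2,6), (3,6)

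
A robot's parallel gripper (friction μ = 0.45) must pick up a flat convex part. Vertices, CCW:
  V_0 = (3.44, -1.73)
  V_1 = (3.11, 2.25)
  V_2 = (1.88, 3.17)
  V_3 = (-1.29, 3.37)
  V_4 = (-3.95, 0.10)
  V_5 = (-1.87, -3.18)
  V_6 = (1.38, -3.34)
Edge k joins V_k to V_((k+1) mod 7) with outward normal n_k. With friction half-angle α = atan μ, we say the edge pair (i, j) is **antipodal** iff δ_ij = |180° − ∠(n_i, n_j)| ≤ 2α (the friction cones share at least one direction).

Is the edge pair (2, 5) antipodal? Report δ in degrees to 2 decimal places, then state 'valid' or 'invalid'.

δ = 0.79°, valid

α = atan 0.45 = 24.23°;  2α = 48.46°
edge 2: e_2 = (-3.17, +0.20);  n_2 = (+0.0630, +0.9980)
edge 5: e_5 = (+3.25, -0.16);  n_5 = (-0.0492, -0.9988)
∠(n_2, n_5) = 179.21°
δ = |180° − 179.21°| = 0.79°
0.79° ≤ 2α = 48.46°  →  valid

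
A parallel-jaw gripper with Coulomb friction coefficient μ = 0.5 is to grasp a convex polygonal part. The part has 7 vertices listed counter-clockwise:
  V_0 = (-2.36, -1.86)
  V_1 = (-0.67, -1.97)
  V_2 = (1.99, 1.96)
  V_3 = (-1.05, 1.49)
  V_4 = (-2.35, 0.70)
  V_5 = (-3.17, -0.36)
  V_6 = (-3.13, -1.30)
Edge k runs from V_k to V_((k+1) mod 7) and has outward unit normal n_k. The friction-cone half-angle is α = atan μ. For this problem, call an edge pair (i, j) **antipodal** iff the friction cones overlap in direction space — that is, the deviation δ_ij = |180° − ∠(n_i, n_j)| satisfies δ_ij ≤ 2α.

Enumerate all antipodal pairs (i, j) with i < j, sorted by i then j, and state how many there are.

α = atan 0.5 = 26.57°;  2α = 53.13°
n_0 = (-0.0650, -0.9979)
n_1 = (+0.8281, -0.5605)
n_2 = (-0.1528, +0.9883)
n_3 = (-0.5193, +0.8546)
n_4 = (-0.7910, +0.6119)
n_5 = (-0.9991, -0.0425)
n_6 = (-0.5882, -0.8087)
  (0,1): δ = 120.37°  ·
  (0,2): δ = 12.51°  ✓
  (0,3): δ = 35.01°  ✓
  (0,4): δ = 56.00°  ·
  (0,5): δ = 96.16°  ·
  (0,6): δ = 147.70°  ·
  (1,2): δ = 47.12°  ✓
  (1,3): δ = 24.62°  ✓
  (1,4): δ = 3.63°  ✓
  (1,5): δ = 36.53°  ✓
  (1,6): δ = 88.06°  ·
  (2,3): δ = 157.50°  ·
  (2,4): δ = 136.51°  ·
  (2,5): δ = 96.35°  ·
  (2,6): δ = 44.82°  ✓
  (3,4): δ = 159.01°  ·
  (3,5): δ = 118.85°  ·
  (3,6): δ = 67.31°  ·
  (4,5): δ = 139.84°  ·
  (4,6): δ = 88.30°  ·
  (5,6): δ = 128.46°  ·
antipodal pairs: 7

count = 7; pairs: (0,2), (0,3), (1,2), (1,3), (1,4), (1,5), (2,6)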